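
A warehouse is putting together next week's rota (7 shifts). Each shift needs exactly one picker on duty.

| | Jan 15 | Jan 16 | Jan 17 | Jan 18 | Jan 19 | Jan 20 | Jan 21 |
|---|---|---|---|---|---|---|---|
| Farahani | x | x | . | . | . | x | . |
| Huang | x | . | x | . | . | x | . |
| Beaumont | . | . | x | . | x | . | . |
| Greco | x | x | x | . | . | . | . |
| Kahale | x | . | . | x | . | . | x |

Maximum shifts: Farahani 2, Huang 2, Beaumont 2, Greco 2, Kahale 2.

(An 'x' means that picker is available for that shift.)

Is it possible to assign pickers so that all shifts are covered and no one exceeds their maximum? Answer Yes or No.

Yes

Jan 18 can only be covered by Kahale, so that assignment is forced.
Jan 19 can only be covered by Beaumont, so that assignment is forced.
Jan 21 can only be covered by Kahale, so that assignment is forced.
One valid schedule: Jan 15→Huang, Jan 16→Farahani, Jan 17→Huang, Jan 18→Kahale, Jan 19→Beaumont, Jan 20→Farahani, Jan 21→Kahale.
Loads: Farahani 2/2, Huang 2/2, Beaumont 1/2, Greco 0/2, Kahale 2/2 — all within limits.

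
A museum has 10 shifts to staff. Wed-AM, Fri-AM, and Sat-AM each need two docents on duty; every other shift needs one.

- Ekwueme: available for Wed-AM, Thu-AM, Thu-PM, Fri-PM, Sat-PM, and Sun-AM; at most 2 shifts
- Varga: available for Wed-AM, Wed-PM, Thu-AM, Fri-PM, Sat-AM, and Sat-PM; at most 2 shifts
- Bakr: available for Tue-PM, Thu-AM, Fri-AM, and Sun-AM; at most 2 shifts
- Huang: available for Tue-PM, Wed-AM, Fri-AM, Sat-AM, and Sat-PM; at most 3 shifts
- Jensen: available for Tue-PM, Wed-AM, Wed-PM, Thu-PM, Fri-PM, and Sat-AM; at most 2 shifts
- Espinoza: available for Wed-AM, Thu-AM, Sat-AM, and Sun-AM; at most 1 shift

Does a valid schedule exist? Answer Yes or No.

Total capacity is 2+2+2+3+2+1 = 12 but 13 worker-slots are needed — infeasible.

No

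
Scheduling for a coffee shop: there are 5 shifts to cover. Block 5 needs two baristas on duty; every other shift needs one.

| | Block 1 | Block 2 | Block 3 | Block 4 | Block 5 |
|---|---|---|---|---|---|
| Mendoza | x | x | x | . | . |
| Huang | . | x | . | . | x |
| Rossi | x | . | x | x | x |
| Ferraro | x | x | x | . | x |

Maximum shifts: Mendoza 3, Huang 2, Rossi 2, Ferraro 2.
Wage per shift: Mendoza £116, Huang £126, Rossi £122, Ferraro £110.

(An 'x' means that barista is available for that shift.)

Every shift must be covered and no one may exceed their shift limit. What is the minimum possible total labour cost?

£696

Block 4 can only be covered by Rossi, so that assignment is forced.
Picking the cheapest available barista for each shift independently would cost £684, but that ignores the shift limits.
An optimal schedule: Block 1→Ferraro, Block 2→Mendoza, Block 3→Mendoza, Block 4→Rossi, Block 5→Ferraro+Rossi.
Total: 110 + 116 + 116 + 122 + 110 + 122 = £696.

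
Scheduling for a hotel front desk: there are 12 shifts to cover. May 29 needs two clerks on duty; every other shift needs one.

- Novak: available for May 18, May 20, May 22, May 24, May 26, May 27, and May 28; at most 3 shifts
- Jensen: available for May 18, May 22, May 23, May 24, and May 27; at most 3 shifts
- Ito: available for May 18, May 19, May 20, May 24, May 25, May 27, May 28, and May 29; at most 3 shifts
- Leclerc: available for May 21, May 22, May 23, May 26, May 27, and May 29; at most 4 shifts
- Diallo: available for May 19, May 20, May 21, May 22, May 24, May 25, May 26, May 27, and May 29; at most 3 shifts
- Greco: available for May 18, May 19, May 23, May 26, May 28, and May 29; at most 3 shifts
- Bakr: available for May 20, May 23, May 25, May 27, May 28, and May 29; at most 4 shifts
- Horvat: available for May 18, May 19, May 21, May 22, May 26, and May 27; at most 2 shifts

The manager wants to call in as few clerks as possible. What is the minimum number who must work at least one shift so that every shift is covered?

13 slots to fill and no one can take more than 4, so at least ⌈13/4⌉ = 4 clerks are needed.
Novak, Jensen, Ito, and Leclerc alone can cover everything: May 18→Jensen, May 19→Ito, May 20→Novak, May 21→Leclerc, May 22→Leclerc, May 23→Jensen, May 24→Jensen, May 25→Ito, May 26→Novak, May 27→Leclerc, May 28→Novak, May 29→Ito+Leclerc.

4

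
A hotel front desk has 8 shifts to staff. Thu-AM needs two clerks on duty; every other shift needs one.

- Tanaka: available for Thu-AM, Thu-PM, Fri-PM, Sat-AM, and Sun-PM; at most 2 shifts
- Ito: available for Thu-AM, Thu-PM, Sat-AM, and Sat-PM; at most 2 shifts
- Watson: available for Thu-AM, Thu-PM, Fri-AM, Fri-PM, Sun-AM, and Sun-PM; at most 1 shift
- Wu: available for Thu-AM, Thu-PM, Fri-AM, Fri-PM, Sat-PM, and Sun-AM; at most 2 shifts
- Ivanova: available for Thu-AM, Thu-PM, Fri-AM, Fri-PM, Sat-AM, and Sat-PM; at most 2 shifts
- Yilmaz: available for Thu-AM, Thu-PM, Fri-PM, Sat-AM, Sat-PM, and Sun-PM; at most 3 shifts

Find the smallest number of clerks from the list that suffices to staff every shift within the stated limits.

4

9 slots to fill and no one can take more than 3, so at least ⌈9/3⌉ = 3 clerks are needed.
Any 3 clerks together have capacity at most 3+2+2 = 7 < 9 slots, so 3 can never suffice.
Tanaka, Ito, Wu, and Yilmaz alone can cover everything: Thu-AM→Ito+Yilmaz, Thu-PM→Yilmaz, Fri-AM→Wu, Fri-PM→Tanaka, Sat-AM→Ito, Sat-PM→Yilmaz, Sun-AM→Wu, Sun-PM→Tanaka.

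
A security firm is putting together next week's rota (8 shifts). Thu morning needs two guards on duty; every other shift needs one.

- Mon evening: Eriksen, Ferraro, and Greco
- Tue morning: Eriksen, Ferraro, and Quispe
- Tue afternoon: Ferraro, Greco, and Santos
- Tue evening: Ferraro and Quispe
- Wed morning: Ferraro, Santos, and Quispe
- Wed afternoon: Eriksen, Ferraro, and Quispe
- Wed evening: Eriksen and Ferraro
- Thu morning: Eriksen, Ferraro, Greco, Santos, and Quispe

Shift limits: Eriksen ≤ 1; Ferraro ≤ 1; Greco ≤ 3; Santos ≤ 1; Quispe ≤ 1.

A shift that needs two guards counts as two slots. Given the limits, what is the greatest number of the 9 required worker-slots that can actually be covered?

7

Total capacity across all guards is 1+1+3+1+1 = 7, and 9 slots are needed, so at most 7 can be filled.
An assignment achieving 7: Mon evening→Greco, Tue morning→Quispe, Tue afternoon→Greco, Tue evening→Ferraro, Wed morning→Santos, Wed evening→Eriksen, Thu morning→Greco.
Loads: Eriksen 1/1, Ferraro 1/1, Greco 3/3, Santos 1/1, Quispe 1/1.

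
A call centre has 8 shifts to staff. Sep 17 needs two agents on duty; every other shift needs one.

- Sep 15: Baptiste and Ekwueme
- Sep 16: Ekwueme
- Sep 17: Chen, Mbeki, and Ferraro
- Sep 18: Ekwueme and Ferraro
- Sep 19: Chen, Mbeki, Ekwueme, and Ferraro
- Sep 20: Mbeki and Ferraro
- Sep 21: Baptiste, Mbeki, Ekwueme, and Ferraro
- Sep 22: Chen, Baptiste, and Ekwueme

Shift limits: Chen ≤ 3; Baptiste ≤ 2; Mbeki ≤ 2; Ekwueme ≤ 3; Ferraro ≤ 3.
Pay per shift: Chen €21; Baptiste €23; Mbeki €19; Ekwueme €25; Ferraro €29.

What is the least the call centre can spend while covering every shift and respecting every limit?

Sep 16 can only be covered by Ekwueme, so that assignment is forced.
Picking the cheapest available agent for each shift independently would cost €191, but that ignores the shift limits.
An optimal schedule: Sep 15→Baptiste, Sep 16→Ekwueme, Sep 17→Chen+Mbeki, Sep 18→Ekwueme, Sep 19→Chen, Sep 20→Mbeki, Sep 21→Baptiste, Sep 22→Chen.
Total: 23 + 25 + 21 + 19 + 25 + 21 + 19 + 23 + 21 = €197.

€197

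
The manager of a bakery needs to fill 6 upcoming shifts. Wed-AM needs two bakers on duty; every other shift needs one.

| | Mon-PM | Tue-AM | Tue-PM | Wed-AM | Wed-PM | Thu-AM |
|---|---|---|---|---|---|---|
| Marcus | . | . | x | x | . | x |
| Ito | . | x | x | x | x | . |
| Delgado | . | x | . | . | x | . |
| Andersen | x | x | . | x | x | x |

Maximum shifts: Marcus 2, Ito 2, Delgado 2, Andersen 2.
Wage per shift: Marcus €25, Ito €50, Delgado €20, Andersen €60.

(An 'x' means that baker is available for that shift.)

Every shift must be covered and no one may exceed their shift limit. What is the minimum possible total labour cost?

Mon-PM can only be covered by Andersen, so that assignment is forced.
Picking the cheapest available baker for each shift independently would cost €225, but that ignores the shift limits.
An optimal schedule: Mon-PM→Andersen, Tue-AM→Delgado, Tue-PM→Ito, Wed-AM→Marcus+Ito, Wed-PM→Delgado, Thu-AM→Marcus.
Total: 60 + 20 + 50 + 25 + 50 + 20 + 25 = €250.

€250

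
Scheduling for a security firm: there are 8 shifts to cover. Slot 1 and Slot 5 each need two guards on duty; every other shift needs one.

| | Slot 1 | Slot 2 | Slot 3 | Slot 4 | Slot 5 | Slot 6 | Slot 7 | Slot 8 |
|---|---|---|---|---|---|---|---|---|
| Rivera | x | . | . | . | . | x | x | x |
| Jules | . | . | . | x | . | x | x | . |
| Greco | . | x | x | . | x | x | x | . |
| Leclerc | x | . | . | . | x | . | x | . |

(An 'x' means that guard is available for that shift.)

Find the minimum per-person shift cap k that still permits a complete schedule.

3

With 4 guards and 10 worker-slots to fill, someone must work at least ⌈10/4⌉ = 3 shifts, so k ≥ 3.
k = 3 works: Slot 1→Rivera+Leclerc, Slot 2→Greco, Slot 3→Greco, Slot 4→Jules, Slot 5→Greco+Leclerc, Slot 6→Rivera, Slot 7→Jules, Slot 8→Rivera.
Loads: Rivera 3, Jules 2, Greco 3, Leclerc 2 — all ≤ 3.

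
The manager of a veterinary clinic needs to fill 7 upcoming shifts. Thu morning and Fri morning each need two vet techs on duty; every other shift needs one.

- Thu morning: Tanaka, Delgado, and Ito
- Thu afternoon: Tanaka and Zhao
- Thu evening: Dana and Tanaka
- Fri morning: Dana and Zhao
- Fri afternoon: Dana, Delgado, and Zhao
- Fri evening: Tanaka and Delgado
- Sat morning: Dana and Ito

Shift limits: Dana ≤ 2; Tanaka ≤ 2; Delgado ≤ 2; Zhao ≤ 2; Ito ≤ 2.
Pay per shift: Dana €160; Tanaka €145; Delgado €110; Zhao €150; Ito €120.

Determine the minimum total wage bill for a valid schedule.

Fri morning can only be covered by Dana and Zhao, so that assignment is forced.
Picking the cheapest available vet tech for each shift independently would cost €1170, but that ignores the shift limits.
An optimal schedule: Thu morning→Delgado+Ito, Thu afternoon→Tanaka, Thu evening→Tanaka, Fri morning→Zhao+Dana, Fri afternoon→Zhao, Fri evening→Delgado, Sat morning→Ito.
Total: 110 + 120 + 145 + 145 + 150 + 160 + 150 + 110 + 120 = €1210.

€1210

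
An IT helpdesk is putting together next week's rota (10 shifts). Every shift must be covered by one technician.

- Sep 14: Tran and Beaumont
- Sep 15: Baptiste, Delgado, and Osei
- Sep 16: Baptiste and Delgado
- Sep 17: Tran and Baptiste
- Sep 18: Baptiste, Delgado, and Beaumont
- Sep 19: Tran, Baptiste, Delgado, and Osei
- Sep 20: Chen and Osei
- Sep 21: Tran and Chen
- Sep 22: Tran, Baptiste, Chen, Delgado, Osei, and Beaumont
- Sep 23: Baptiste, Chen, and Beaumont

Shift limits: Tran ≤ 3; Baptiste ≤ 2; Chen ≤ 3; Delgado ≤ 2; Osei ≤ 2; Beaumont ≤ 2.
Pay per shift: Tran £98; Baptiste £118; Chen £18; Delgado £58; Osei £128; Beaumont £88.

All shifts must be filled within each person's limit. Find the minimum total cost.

Picking the cheapest available technician for each shift independently would cost £490, but that ignores the shift limits.
An optimal schedule: Sep 14→Beaumont, Sep 15→Delgado, Sep 16→Delgado, Sep 17→Tran, Sep 18→Beaumont, Sep 19→Tran, Sep 20→Chen, Sep 21→Chen, Sep 22→Tran, Sep 23→Chen.
Total: 88 + 58 + 58 + 98 + 88 + 98 + 18 + 18 + 98 + 18 = £640.

£640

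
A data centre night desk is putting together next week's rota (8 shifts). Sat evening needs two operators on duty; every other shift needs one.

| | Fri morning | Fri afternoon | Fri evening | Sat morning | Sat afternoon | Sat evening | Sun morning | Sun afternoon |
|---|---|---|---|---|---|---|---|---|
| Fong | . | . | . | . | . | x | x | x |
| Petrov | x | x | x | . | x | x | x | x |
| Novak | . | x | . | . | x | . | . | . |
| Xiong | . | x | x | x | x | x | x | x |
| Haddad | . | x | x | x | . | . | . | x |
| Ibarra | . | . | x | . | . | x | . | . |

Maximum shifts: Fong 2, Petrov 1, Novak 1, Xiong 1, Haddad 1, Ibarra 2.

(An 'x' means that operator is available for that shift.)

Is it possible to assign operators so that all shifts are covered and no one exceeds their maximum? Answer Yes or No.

No

Total capacity is 2+1+1+1+1+2 = 8 but 9 worker-slots are needed — infeasible.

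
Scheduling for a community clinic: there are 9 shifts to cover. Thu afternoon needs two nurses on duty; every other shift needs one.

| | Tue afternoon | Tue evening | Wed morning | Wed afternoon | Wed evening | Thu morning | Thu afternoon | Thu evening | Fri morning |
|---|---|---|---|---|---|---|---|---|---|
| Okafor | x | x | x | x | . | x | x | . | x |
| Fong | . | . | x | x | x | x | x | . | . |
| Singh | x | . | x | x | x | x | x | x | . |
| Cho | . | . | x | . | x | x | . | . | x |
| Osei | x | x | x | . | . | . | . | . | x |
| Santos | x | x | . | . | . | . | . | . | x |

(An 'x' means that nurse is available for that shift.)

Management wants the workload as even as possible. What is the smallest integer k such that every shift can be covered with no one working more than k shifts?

2

With 6 nurses and 10 worker-slots to fill, someone must work at least ⌈10/6⌉ = 2 shifts, so k ≥ 2.
k = 2 works: Tue afternoon→Osei, Tue evening→Okafor, Wed morning→Osei, Wed afternoon→Okafor, Wed evening→Fong, Thu morning→Cho, Thu afternoon→Fong+Singh, Thu evening→Singh, Fri morning→Cho.
Loads: Okafor 2, Fong 2, Singh 2, Cho 2, Osei 2, Santos 0 — all ≤ 2.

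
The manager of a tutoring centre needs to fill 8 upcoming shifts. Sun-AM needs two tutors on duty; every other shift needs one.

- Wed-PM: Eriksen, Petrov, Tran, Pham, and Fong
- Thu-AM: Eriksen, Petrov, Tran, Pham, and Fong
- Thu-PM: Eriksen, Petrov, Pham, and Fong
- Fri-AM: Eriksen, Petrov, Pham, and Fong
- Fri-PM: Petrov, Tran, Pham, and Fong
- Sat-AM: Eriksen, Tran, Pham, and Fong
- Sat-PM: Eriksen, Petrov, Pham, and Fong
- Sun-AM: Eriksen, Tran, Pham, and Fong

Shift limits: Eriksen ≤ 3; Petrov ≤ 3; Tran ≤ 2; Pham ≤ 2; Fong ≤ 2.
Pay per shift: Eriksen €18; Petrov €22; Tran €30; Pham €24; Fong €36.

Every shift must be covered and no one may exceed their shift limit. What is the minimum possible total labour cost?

Picking the cheapest available tutor for each shift independently would cost €172, but that ignores the shift limits.
An optimal schedule: Wed-PM→Petrov, Thu-AM→Pham, Thu-PM→Eriksen, Fri-AM→Eriksen, Fri-PM→Petrov, Sat-AM→Eriksen, Sat-PM→Petrov, Sun-AM→Pham+Tran.
Total: 22 + 24 + 18 + 18 + 22 + 18 + 22 + 24 + 30 = €198.

€198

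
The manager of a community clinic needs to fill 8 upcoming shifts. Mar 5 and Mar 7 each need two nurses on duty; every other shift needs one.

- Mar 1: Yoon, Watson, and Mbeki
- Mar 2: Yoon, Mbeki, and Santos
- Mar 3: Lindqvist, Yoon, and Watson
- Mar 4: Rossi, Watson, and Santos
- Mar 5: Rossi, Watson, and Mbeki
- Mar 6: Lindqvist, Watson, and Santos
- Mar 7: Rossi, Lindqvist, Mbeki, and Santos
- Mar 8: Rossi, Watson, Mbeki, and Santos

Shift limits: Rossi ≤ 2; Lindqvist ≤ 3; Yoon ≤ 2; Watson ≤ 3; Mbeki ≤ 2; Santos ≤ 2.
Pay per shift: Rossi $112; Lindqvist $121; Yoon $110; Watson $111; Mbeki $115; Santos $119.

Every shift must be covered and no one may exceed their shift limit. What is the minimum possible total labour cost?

Picking the cheapest available nurse for each shift independently would cost $1113, but that ignores the shift limits.
An optimal schedule: Mar 1→Yoon, Mar 2→Yoon, Mar 3→Watson, Mar 4→Watson, Mar 5→Watson+Rossi, Mar 6→Santos, Mar 7→Rossi+Mbeki, Mar 8→Mbeki.
Total: 110 + 110 + 111 + 111 + 111 + 112 + 119 + 112 + 115 + 115 = $1126.

$1126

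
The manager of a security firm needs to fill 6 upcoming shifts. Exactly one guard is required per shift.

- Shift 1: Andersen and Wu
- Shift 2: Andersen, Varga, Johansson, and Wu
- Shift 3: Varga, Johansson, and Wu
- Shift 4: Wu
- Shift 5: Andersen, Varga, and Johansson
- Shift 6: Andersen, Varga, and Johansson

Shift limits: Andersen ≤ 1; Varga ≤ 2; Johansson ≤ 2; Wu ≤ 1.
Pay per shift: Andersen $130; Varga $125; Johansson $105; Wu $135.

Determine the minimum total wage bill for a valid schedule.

$725

Shift 4 can only be covered by Wu, so that assignment is forced.
Picking the cheapest available guard for each shift independently would cost $685, but that ignores the shift limits.
An optimal schedule: Shift 1→Andersen, Shift 2→Johansson, Shift 3→Varga, Shift 4→Wu, Shift 5→Varga, Shift 6→Johansson.
Total: 130 + 105 + 125 + 135 + 125 + 105 = $725.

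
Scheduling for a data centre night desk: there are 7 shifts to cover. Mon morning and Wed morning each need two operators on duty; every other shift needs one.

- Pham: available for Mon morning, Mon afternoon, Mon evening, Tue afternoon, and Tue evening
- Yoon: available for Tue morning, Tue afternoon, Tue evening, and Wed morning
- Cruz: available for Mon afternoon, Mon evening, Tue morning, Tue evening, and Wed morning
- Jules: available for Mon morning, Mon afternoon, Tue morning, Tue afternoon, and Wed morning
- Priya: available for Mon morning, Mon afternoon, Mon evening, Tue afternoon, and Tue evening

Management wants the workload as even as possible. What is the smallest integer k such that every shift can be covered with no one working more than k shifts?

With 5 operators and 9 worker-slots to fill, someone must work at least ⌈9/5⌉ = 2 shifts, so k ≥ 2.
k = 2 works: Mon morning→Pham+Jules, Mon afternoon→Cruz, Mon evening→Pham, Tue morning→Yoon, Tue afternoon→Jules, Tue evening→Priya, Wed morning→Yoon+Cruz.
Loads: Pham 2, Yoon 2, Cruz 2, Jules 2, Priya 1 — all ≤ 2.

2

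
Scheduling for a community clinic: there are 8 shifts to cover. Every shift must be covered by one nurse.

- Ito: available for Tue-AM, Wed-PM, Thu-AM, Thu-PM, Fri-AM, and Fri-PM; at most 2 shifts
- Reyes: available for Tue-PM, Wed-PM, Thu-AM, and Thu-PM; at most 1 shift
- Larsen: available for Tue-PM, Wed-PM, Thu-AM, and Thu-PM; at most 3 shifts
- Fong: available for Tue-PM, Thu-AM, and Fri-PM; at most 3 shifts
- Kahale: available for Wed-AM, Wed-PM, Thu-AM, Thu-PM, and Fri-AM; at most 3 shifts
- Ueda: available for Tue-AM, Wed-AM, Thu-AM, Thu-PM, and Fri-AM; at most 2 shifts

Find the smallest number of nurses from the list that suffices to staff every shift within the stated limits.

8 slots to fill and no one can take more than 3, so at least ⌈8/3⌉ = 3 nurses are needed.
Ito, Larsen, and Kahale alone can cover everything: Tue-AM→Ito, Tue-PM→Larsen, Wed-AM→Kahale, Wed-PM→Larsen, Thu-AM→Larsen, Thu-PM→Kahale, Fri-AM→Kahale, Fri-PM→Ito.

3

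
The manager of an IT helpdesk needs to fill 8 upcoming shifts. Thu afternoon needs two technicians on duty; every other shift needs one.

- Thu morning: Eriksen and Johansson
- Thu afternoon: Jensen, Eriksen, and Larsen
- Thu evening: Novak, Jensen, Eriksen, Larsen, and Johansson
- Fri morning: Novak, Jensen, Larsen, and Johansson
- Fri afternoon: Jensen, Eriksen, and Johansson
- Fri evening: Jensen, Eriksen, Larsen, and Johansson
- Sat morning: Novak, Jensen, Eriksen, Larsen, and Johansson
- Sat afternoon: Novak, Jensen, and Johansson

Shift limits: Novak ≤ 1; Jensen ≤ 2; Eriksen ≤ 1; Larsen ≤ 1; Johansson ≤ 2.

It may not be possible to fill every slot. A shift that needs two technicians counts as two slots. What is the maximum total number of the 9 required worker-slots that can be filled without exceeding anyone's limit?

7

Total capacity across all technicians is 1+2+1+1+2 = 7, and 9 slots are needed, so at most 7 can be filled.
An assignment achieving 7: Thu morning→Eriksen, Thu afternoon→Jensen+Larsen, Fri morning→Johansson, Fri afternoon→Jensen, Fri evening→Johansson, Sat afternoon→Novak.
Loads: Novak 1/1, Jensen 2/2, Eriksen 1/1, Larsen 1/1, Johansson 2/2.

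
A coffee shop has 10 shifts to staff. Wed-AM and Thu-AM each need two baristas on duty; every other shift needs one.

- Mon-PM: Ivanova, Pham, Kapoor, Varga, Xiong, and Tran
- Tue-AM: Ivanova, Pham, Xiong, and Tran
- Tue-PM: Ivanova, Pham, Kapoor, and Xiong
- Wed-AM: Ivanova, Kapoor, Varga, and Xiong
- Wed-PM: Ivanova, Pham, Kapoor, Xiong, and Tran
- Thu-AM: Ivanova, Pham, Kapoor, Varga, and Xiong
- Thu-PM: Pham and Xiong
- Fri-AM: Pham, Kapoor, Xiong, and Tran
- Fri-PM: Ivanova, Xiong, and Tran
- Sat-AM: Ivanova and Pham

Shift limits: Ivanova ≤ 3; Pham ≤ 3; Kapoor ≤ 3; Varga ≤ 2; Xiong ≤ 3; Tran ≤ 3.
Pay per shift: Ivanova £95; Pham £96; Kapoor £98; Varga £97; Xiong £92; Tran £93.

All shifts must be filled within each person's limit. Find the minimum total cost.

£1128

Picking the cheapest available barista for each shift independently would cost £1113, but that ignores the shift limits.
An optimal schedule: Mon-PM→Pham, Tue-AM→Tran, Tue-PM→Pham, Wed-AM→Xiong+Ivanova, Wed-PM→Tran, Thu-AM→Ivanova+Pham, Thu-PM→Xiong, Fri-AM→Tran, Fri-PM→Xiong, Sat-AM→Ivanova.
Total: 96 + 93 + 96 + 92 + 95 + 93 + 95 + 96 + 92 + 93 + 92 + 95 = £1128.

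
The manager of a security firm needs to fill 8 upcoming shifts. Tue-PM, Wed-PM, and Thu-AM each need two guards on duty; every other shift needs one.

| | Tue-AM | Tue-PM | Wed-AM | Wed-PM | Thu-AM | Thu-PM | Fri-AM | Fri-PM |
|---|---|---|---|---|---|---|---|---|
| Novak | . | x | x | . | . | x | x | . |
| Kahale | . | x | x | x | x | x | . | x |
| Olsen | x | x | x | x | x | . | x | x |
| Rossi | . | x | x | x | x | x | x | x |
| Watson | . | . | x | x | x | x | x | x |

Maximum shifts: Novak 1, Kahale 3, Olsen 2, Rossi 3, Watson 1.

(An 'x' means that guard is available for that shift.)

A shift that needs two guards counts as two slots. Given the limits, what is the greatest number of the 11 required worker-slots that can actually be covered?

10

Total capacity across all guards is 1+3+2+3+1 = 10, and 11 slots are needed, so at most 10 can be filled.
An assignment achieving 10: Tue-AM→Olsen, Tue-PM→Novak+Kahale, Wed-PM→Kahale+Olsen, Thu-AM→Kahale+Rossi, Thu-PM→Rossi, Fri-AM→Rossi, Fri-PM→Watson.
Loads: Novak 1/1, Kahale 3/3, Olsen 2/2, Rossi 3/3, Watson 1/1.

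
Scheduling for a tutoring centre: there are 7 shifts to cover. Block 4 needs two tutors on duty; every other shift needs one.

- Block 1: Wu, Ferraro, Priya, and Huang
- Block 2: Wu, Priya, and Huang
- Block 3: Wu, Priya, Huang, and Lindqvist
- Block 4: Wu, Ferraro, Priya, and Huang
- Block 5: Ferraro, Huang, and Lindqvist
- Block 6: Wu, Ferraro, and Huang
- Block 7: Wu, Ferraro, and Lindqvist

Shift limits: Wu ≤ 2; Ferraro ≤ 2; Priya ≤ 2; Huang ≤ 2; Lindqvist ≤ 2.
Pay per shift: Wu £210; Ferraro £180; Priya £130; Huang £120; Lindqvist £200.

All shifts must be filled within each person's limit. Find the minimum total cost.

Picking the cheapest available tutor for each shift independently would cost £1030, but that ignores the shift limits.
An optimal schedule: Block 1→Priya, Block 2→Huang, Block 3→Lindqvist, Block 4→Priya+Ferraro, Block 5→Huang, Block 6→Ferraro, Block 7→Lindqvist.
Total: 130 + 120 + 200 + 130 + 180 + 120 + 180 + 200 = £1260.

£1260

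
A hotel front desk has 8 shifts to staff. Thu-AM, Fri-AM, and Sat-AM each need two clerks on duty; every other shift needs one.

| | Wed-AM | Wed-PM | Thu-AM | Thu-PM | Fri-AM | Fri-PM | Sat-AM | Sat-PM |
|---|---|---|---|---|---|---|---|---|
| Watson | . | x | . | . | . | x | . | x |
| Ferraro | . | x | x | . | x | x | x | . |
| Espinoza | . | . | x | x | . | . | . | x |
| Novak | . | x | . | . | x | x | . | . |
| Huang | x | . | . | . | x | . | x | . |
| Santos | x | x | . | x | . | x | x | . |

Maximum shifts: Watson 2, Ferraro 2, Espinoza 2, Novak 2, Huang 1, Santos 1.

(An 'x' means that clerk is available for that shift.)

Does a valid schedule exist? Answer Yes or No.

No

Shifts {Wed-AM, Thu-AM, Fri-AM, Sat-AM} need 7 worker-slots in total, but the clerks available for any of those shifts (Ferraro, Espinoza, Novak, Huang, and Santos) can supply at most 6 among them. So no valid schedule exists.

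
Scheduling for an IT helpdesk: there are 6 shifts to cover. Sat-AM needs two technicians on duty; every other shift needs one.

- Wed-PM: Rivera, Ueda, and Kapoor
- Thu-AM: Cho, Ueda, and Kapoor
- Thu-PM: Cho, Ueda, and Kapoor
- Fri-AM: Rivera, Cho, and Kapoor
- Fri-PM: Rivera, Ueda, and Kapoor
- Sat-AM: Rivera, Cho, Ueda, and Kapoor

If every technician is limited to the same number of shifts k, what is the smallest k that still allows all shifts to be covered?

With 4 technicians and 7 worker-slots to fill, someone must work at least ⌈7/4⌉ = 2 shifts, so k ≥ 2.
k = 2 works: Wed-PM→Rivera, Thu-AM→Cho, Thu-PM→Cho, Fri-AM→Rivera, Fri-PM→Ueda, Sat-AM→Ueda+Kapoor.
Loads: Rivera 2, Cho 2, Ueda 2, Kapoor 1 — all ≤ 2.

2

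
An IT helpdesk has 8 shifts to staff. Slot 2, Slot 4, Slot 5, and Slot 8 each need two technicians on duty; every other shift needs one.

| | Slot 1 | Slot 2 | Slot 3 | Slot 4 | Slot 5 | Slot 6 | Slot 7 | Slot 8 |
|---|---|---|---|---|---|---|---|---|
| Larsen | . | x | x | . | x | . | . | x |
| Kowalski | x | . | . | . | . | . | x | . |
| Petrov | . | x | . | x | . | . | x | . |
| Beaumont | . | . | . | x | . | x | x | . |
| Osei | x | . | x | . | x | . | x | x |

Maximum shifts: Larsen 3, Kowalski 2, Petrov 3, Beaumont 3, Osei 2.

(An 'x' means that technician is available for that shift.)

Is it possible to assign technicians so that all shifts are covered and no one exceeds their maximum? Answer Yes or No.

No

Total capacity is 13 and 12 slots are needed, so capacity alone doesn't rule it out.
Shifts {Slot 2, Slot 3, Slot 5, Slot 8} need 7 worker-slots in total, but the technicians available for any of those shifts (Larsen, Petrov, and Osei) can supply at most 6 among them. So no valid schedule exists.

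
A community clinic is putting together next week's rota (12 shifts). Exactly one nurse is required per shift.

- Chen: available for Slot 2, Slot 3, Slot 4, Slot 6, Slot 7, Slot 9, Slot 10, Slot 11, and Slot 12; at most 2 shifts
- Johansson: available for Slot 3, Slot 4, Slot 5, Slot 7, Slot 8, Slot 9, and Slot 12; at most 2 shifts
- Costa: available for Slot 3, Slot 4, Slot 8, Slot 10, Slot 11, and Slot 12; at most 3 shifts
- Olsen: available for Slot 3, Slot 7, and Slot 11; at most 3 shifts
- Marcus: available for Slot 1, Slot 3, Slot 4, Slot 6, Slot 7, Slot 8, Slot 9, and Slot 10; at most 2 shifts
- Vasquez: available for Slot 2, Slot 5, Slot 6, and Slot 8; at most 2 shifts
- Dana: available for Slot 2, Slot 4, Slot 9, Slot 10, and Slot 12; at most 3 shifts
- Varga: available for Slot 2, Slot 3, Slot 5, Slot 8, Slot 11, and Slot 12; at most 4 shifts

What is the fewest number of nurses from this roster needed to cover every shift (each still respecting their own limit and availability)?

4

12 slots to fill and no one can take more than 4, so at least ⌈12/4⌉ = 3 nurses are needed.
Any 3 nurses together have capacity at most 4+3+3 = 10 < 12 slots, so 3 can never suffice.
Olsen, Marcus, Dana, and Varga alone can cover everything: Slot 1→Marcus, Slot 2→Varga, Slot 3→Olsen, Slot 4→Dana, Slot 5→Varga, Slot 6→Marcus, Slot 7→Olsen, Slot 8→Varga, Slot 9→Dana, Slot 10→Dana, Slot 11→Olsen, Slot 12→Varga.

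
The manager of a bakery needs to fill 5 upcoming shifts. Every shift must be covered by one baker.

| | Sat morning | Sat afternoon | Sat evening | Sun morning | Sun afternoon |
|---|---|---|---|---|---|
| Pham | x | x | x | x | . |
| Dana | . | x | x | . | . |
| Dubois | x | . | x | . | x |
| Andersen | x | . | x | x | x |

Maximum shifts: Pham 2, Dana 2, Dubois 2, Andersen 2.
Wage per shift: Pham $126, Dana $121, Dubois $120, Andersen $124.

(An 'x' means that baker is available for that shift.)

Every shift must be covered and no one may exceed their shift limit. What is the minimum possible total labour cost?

$606

Picking the cheapest available baker for each shift independently would cost $605, but that ignores the shift limits.
An optimal schedule: Sat morning→Dubois, Sat afternoon→Dana, Sat evening→Dana, Sun morning→Andersen, Sun afternoon→Dubois.
Total: 120 + 121 + 121 + 124 + 120 = $606.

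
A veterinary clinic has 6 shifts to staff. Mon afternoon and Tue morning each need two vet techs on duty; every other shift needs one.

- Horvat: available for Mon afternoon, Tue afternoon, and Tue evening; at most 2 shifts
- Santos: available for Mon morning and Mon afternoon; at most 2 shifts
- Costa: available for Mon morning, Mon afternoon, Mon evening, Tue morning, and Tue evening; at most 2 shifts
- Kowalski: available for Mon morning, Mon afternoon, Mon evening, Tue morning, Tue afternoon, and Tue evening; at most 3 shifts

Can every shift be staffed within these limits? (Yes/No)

Yes

Tue morning can only be covered by Costa and Kowalski, so that assignment is forced.
One valid schedule: Mon morning→Santos, Mon afternoon→Santos+Kowalski, Mon evening→Costa, Tue morning→Costa+Kowalski, Tue afternoon→Horvat, Tue evening→Horvat.
Loads: Horvat 2/2, Santos 2/2, Costa 2/2, Kowalski 2/3 — all within limits.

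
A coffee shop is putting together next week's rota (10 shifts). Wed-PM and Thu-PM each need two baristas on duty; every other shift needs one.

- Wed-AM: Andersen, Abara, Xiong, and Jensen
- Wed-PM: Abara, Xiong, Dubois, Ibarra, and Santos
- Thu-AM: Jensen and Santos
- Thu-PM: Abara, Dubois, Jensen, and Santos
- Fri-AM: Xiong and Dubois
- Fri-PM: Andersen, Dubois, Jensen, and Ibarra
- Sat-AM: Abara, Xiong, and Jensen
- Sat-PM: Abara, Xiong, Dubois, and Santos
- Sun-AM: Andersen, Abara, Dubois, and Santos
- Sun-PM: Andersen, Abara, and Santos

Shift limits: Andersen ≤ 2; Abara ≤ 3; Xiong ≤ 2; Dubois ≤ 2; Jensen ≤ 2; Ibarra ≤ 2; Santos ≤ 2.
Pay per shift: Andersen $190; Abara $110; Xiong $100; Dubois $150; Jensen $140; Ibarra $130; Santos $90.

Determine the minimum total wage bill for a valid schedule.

$1400

Picking the cheapest available barista for each shift independently would cost $1180, but that ignores the shift limits.
An optimal schedule: Wed-AM→Jensen, Wed-PM→Ibarra+Dubois, Thu-AM→Santos, Thu-PM→Abara+Jensen, Fri-AM→Xiong, Fri-PM→Ibarra, Sat-AM→Xiong, Sat-PM→Abara, Sun-AM→Abara, Sun-PM→Santos.
Total: 140 + 130 + 150 + 90 + 110 + 140 + 100 + 130 + 100 + 110 + 110 + 90 = $1400.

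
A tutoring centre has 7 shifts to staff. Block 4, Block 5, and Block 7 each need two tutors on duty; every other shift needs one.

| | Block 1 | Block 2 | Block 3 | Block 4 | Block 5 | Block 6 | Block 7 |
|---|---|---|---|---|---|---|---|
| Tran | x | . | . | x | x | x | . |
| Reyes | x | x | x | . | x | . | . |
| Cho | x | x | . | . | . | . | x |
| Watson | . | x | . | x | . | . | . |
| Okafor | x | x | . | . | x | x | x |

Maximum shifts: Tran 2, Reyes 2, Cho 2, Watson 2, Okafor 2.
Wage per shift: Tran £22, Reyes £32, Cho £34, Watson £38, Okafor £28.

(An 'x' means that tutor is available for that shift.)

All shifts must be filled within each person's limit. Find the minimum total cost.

Block 3 can only be covered by Reyes, so that assignment is forced.
Block 4 can only be covered by Tran and Watson, so that assignment is forced.
Block 7 can only be covered by Cho and Okafor, so that assignment is forced.
Picking the cheapest available tutor for each shift independently would cost £276, but that ignores the shift limits.
An optimal schedule: Block 1→Cho, Block 2→Watson, Block 3→Reyes, Block 4→Tran+Watson, Block 5→Reyes+Okafor, Block 6→Tran, Block 7→Cho+Okafor.
Total: 34 + 38 + 32 + 22 + 38 + 32 + 28 + 22 + 34 + 28 = £308.

£308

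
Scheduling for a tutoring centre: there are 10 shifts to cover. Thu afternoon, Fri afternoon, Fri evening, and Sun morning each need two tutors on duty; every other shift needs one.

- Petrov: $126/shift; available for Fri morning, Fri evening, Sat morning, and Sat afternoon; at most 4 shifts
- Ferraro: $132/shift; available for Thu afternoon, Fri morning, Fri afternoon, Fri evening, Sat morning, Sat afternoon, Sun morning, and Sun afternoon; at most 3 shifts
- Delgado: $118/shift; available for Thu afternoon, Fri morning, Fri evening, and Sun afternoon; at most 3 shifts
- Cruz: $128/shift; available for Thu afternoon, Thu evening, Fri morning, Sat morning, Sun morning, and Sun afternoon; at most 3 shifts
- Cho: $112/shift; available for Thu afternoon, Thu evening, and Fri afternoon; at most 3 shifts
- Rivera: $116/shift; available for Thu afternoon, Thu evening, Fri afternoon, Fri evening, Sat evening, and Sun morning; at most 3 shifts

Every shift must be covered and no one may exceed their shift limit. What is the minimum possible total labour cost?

$1670

Sat evening can only be covered by Rivera, so that assignment is forced.
Picking the cheapest available tutor for each shift independently would cost $1650, but that ignores the shift limits.
An optimal schedule: Thu afternoon→Cho+Delgado, Thu evening→Cho, Fri morning→Petrov, Fri afternoon→Cho+Rivera, Fri evening→Delgado+Petrov, Sat morning→Petrov, Sat afternoon→Petrov, Sat evening→Rivera, Sun morning→Rivera+Cruz, Sun afternoon→Delgado.
Total: 112 + 118 + 112 + 126 + 112 + 116 + 118 + 126 + 126 + 126 + 116 + 116 + 128 + 118 = $1670.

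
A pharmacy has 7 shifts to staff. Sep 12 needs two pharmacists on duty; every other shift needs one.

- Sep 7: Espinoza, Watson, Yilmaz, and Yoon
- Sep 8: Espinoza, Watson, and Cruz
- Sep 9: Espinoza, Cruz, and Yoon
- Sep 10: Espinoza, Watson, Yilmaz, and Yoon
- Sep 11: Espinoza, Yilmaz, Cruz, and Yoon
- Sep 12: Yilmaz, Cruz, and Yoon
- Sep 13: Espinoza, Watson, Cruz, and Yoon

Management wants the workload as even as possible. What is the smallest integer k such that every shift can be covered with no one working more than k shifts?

With 5 pharmacists and 8 worker-slots to fill, someone must work at least ⌈8/5⌉ = 2 shifts, so k ≥ 2.
k = 2 works: Sep 7→Watson, Sep 8→Espinoza, Sep 9→Espinoza, Sep 10→Watson, Sep 11→Yilmaz, Sep 12→Yilmaz+Cruz, Sep 13→Cruz.
Loads: Espinoza 2, Watson 2, Yilmaz 2, Cruz 2, Yoon 0 — all ≤ 2.

2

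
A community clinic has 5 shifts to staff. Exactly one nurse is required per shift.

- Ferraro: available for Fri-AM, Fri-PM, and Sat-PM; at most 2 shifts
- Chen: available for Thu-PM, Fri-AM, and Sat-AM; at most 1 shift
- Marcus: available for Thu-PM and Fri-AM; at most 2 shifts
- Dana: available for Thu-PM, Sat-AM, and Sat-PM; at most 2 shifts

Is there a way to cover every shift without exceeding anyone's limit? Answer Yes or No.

Yes

Fri-PM can only be covered by Ferraro, so that assignment is forced.
One valid schedule: Thu-PM→Marcus, Fri-AM→Marcus, Fri-PM→Ferraro, Sat-AM→Chen, Sat-PM→Ferraro.
Loads: Ferraro 2/2, Chen 1/1, Marcus 2/2, Dana 0/2 — all within limits.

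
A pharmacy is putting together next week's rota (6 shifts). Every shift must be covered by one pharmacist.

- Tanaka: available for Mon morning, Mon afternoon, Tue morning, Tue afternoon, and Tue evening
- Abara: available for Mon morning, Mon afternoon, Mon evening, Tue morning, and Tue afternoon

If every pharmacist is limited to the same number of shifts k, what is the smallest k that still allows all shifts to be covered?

With 2 pharmacists and 6 worker-slots to fill, someone must work at least ⌈6/2⌉ = 3 shifts, so k ≥ 3.
k = 3 works: Mon morning→Tanaka, Mon afternoon→Tanaka, Mon evening→Abara, Tue morning→Abara, Tue afternoon→Abara, Tue evening→Tanaka.
Loads: Tanaka 3, Abara 3 — all ≤ 3.

3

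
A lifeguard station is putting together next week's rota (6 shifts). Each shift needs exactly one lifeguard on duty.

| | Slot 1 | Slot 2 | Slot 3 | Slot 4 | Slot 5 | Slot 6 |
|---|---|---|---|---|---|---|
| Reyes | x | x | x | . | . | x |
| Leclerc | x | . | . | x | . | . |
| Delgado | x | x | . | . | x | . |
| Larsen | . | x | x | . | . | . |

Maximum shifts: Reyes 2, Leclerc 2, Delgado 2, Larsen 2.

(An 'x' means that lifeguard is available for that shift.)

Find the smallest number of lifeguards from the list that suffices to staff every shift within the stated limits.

3

6 slots to fill and no one can take more than 2, so at least ⌈6/2⌉ = 3 lifeguards are needed.
Reyes, Leclerc, and Delgado alone can cover everything: Slot 1→Leclerc, Slot 2→Delgado, Slot 3→Reyes, Slot 4→Leclerc, Slot 5→Delgado, Slot 6→Reyes.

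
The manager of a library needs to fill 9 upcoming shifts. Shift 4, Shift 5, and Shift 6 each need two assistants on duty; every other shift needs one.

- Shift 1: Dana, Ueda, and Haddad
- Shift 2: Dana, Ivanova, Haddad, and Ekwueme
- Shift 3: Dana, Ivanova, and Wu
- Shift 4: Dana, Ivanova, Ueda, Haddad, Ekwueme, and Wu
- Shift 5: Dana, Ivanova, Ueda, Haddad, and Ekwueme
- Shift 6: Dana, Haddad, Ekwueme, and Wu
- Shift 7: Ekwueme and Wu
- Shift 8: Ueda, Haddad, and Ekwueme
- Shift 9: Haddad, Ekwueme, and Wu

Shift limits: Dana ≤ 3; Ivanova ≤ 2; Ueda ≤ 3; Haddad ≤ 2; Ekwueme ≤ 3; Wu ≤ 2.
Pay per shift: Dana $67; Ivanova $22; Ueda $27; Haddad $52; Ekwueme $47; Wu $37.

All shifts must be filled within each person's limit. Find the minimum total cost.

Picking the cheapest available assistant for each shift independently would cost $354, but that ignores the shift limits.
An optimal schedule: Shift 1→Ueda, Shift 2→Ivanova, Shift 3→Ivanova, Shift 4→Ekwueme+Haddad, Shift 5→Ueda+Ekwueme, Shift 6→Ekwueme+Haddad, Shift 7→Wu, Shift 8→Ueda, Shift 9→Wu.
Total: 27 + 22 + 22 + 47 + 52 + 27 + 47 + 47 + 52 + 37 + 27 + 37 = $444.

$444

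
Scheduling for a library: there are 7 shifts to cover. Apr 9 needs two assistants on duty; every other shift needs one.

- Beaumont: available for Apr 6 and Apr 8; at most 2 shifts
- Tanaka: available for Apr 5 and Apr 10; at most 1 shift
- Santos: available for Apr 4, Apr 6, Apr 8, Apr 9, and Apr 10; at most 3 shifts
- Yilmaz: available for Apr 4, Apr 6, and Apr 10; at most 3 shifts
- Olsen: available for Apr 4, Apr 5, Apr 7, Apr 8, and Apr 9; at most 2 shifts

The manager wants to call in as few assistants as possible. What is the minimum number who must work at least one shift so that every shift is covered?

8 slots to fill and no one can take more than 3, so at least ⌈8/3⌉ = 3 assistants are needed.
No set of 3 assistants can cover every shift (each such set leaves at least one shift with no one available or exceeds a cap).
Beaumont, Tanaka, Santos, and Olsen alone can cover everything: Apr 4→Santos, Apr 5→Tanaka, Apr 6→Beaumont, Apr 7→Olsen, Apr 8→Beaumont, Apr 9→Santos+Olsen, Apr 10→Santos.

4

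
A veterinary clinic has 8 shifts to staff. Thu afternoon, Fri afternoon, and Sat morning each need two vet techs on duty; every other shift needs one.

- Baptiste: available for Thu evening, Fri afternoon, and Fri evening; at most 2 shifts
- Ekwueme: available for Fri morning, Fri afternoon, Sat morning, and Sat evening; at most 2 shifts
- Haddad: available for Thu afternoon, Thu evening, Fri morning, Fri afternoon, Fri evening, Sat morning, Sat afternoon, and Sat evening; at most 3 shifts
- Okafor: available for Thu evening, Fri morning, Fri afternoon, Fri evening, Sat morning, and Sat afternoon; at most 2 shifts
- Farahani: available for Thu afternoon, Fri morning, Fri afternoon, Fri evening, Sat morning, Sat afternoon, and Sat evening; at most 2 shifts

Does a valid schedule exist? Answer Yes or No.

Yes

Thu afternoon can only be covered by Haddad and Farahani, so that assignment is forced.
One valid schedule: Thu afternoon→Haddad+Farahani, Thu evening→Baptiste, Fri morning→Ekwueme, Fri afternoon→Okafor+Farahani, Fri evening→Baptiste, Sat morning→Haddad+Okafor, Sat afternoon→Haddad, Sat evening→Ekwueme.
Loads: Baptiste 2/2, Ekwueme 2/2, Haddad 3/3, Okafor 2/2, Farahani 2/2 — all within limits.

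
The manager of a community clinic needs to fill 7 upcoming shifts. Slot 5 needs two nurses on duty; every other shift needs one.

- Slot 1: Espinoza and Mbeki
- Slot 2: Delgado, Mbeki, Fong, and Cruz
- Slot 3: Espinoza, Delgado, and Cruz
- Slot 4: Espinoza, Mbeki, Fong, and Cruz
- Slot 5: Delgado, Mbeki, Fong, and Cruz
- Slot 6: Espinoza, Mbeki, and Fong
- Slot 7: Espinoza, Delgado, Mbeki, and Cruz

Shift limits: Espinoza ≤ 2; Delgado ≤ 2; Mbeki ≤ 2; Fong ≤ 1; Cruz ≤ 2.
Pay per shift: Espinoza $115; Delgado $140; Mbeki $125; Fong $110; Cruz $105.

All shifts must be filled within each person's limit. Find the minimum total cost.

Picking the cheapest available nurse for each shift independently would cost $860, but that ignores the shift limits.
An optimal schedule: Slot 1→Espinoza, Slot 2→Cruz, Slot 3→Cruz, Slot 4→Espinoza, Slot 5→Mbeki+Delgado, Slot 6→Fong, Slot 7→Mbeki.
Total: 115 + 105 + 105 + 115 + 125 + 140 + 110 + 125 = $940.

$940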